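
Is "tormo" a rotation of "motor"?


Word: "motor", Candidate: "tormo"
Method: check if candidate is substring of word+word
"motormotor" contains "tormo"? Yes
Is rotation = Yes


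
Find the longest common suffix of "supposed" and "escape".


Word 1: "supposed"
Word 2: "escape"
Comparing from end:
  Pos -1: 'd' != 'e' (stop)
LCS = "" (length 0)


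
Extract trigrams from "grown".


Word: "grown" (length 5)
Number of trigrams = 5 - 3 + 1 = 3
  Position 0: "gro"
  Position 1: "row"
  Position 2: "own"
Trigrams = "gro", "row", "own"


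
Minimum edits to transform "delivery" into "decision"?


Word 1: "delivery" (length 8)
Word 2: "decision" (length 8)
One optimal edit sequence (insert/delete/substitute each cost 1):
  1. keep 'd'
  2. keep 'e'
  3. substitute 'l' -> 'c'  (+1)
  4. keep 'i'
  5. substitute 'v' -> 's'  (+1)
  6. substitute 'e' -> 'i'  (+1)
  7. substitute 'r' -> 'o'  (+1)
  8. substitute 'y' -> 'n'  (+1)
Total edit operations: 5
Edit distance = 5


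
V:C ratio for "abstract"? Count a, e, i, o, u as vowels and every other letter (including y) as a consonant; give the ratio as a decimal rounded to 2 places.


Word: "abstract"
Vowels (a,e,i,o,u): 2
Consonants: 6
Ratio = 2/6
= 0.33


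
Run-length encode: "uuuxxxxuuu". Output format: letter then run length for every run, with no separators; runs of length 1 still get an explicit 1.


String: "uuuxxxxuuu"
Scanning for consecutive runs:
  'u' x 3
  'x' x 4
  'u' x 3
RLE = "u3x4u3"


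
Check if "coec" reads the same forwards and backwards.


Word: "coec"
Reversed: "ceoc"
Forward == Backward? coec != ceoc
Palindrome = No


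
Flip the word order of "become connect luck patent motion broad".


Original: "become connect luck patent motion broad"
Words (1..n): become | connect | luck | patent | motion | broad
Reversed (n..1): broad | motion | patent | luck | connect | become
Result = "broad motion patent luck connect become"


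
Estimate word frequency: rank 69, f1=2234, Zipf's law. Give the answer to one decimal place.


Zipf's law: f(r) = f(1) / r
f(1) = 2234
f(69) = 2234 / 69
= 32.4 occurrences


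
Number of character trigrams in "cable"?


Word: "cable" (length 5)
Number of 3-grams = length - 3 + 1 = 5 - 3 + 1
= 3


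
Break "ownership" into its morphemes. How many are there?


Word: "ownership"
Morphemes: own + -er + -ship
Each morpheme carries meaning
= 3 morphemes


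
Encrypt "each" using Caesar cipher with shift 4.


Word: "each"
Shift: 4
Each letter → (letter + shift) mod 26:
  'e' (4) + 4 = 8 → 'i'
  'a' (0) + 4 = 4 → 'e'
  'c' (2) + 4 = 6 → 'g'
  'h' (7) + 4 = 11 → 'l'
Result = "iegl"


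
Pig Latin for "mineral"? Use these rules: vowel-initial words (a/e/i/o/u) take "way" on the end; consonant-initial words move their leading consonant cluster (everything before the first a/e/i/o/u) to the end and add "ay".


Word: "mineral"
Starts with consonant(s) → move to end, add 'ay'
Consonant cluster: "m"
Pig Latin = "ineralmay"


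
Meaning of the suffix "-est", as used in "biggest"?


Suffix: -est
Example: biggest (big + -est, with a spelling change)
Meaning = most


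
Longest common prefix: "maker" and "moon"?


Word 1: "maker"
Word 2: "moon"
Comparing from start:
  Pos 0: 'm' == 'm'
  Pos 1: 'a' != 'o' (stop)
LCP = "m" (length 1)


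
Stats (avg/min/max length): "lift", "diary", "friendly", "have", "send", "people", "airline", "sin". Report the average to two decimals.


Lengths: "lift"=4, "diary"=5, "friendly"=8, "have"=4, "send"=4, "people"=6, "airline"=7, "sin"=3
Sum = 41, Count = 8
Average = 41/8 = 5.13
= avg=5.13, min=3, max=8


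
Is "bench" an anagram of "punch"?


Word 1: "punch" → sorted: chnpu
Word 2: "bench" → sorted: bcehn
Same letters? chnpu != bcehn
Anagram = No


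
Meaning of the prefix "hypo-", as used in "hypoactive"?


Prefix: hypo-
Example: hypoactive = hypo- + active
Meaning = under / below normal


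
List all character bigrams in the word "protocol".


Word: "protocol" (length 8)
Number of bigrams = 8 - 2 + 1 = 7
  Position 0: "pr"
  Position 1: "ro"
  Position 2: "ot"
  Position 3: "to"
  Position 4: "oc"
  Position 5: "co"
  Position 6: "ol"
Bigrams = "pr", "ro", "ot", "to", "oc", "co", "ol"


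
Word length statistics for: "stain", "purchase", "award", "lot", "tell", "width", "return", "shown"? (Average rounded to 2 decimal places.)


Lengths: "stain"=5, "purchase"=8, "award"=5, "lot"=3, "tell"=4, "width"=5, "return"=6, "shown"=5
Sum = 41, Count = 8
Average = 41/8 = 5.13
= avg=5.13, min=3, max=8


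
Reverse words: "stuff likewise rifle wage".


Original: "stuff likewise rifle wage"
Words (1..n): stuff | likewise | rifle | wage
Reversed (n..1): wage | rifle | likewise | stuff
Result = "wage rifle likewise stuff"


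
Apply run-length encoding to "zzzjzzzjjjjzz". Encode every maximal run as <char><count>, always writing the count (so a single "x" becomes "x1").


String: "zzzjzzzjjjjzz"
Scanning for consecutive runs:
  'z' x 3
  'j' x 1
  'z' x 3
  'j' x 4
  'z' x 2
RLE = "z3j1z3j4z2"


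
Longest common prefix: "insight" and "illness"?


Word 1: "insight"
Word 2: "illness"
Comparing from start:
  Pos 0: 'i' == 'i'
  Pos 1: 'n' != 'l' (stop)
LCP = "i" (length 1)


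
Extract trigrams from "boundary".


Word: "boundary" (length 8)
Number of trigrams = 8 - 3 + 1 = 6
  Position 0: "bou"
  Position 1: "oun"
  Position 2: "und"
  Position 3: "nda"
  Position 4: "dar"
  Position 5: "ary"
Trigrams = "bou", "oun", "und", "nda", "dar", "ary"


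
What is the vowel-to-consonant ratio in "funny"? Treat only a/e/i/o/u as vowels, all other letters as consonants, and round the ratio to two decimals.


Word: "funny"
Vowels (a,e,i,o,u): 1
Consonants: 4
Ratio = 1/4
= 0.25


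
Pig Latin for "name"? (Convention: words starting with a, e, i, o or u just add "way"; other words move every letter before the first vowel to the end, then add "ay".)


Word: "name"
Starts with consonant(s) → move to end, add 'ay'
Consonant cluster: "n"
Pig Latin = "amenay"


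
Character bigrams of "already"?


Word: "already" (length 7)
Number of bigrams = 7 - 2 + 1 = 6
  Position 0: "al"
  Position 1: "lr"
  Position 2: "re"
  Position 3: "ea"
  Position 4: "ad"
  Position 5: "dy"
Bigrams = "al", "lr", "re", "ea", "ad", "dy"


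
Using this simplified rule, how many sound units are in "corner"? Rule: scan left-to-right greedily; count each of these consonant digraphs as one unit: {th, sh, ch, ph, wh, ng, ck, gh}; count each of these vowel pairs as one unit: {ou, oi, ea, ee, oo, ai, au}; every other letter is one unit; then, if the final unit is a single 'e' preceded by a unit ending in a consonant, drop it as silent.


Word: "corner" (6 letters)
Left-to-right scan:
  1. 'c' (letter)
  2. 'o' (letter)
  3. 'r' (letter)
  4. 'n' (letter)
  5. 'e' (letter)
  6. 'r' (letter)
Units from scan: 6
Sound units = 6 units


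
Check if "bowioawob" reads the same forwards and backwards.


Word: "bowioawob"
Reversed: "bowaoiwob"
Forward == Backward? bowioawob != bowaoiwob
Palindrome = No


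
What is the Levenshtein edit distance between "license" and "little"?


Word 1: "license" (length 7)
Word 2: "little" (length 6)
One optimal edit sequence (insert/delete/substitute each cost 1):
  1. keep 'l'
  2. keep 'i'
  3. delete 'c'  (+1)
  4. substitute 'e' -> 't'  (+1)
  5. substitute 'n' -> 't'  (+1)
  6. substitute 's' -> 'l'  (+1)
  7. keep 'e'
Total edit operations: 4
Edit distance = 4


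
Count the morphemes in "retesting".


Word: "retesting"
Morphemes: re- + test + -ing
Each morpheme carries meaning
= 3 morphemes


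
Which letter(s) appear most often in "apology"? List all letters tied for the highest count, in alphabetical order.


Word: "apology"
Letter counts:
  'a': 1
  'g': 1
  'l': 1
  'o': 2
  'p': 1
  'y': 1
Maximum count = 2
Most frequent = 'o' (2 times each)


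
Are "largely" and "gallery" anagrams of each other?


Word 1: "largely" → sorted: aegllry
Word 2: "gallery" → sorted: aegllry
Same letters? aegllry == aegllry
Anagram = Yes


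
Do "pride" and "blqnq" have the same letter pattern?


Pattern of "pride": [0, 1, 2, 3, 4]
Pattern of "blqnq": [0, 1, 2, 3, 2]
Patterns do not match
Same pattern = No


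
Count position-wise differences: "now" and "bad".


Comparing character by character (same length = 3):
  Pos 0: 'n' vs 'b' !=
  Pos 1: 'o' vs 'a' !=
  Pos 2: 'w' vs 'd' !=
Hamming distance = 3


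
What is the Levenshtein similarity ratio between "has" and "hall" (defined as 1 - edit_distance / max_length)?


Word 1: "has" (length 3)
Word 2: "hall" (length 4)
One optimal edit sequence:
  1. keep 'h'
  2. keep 'a'
  3. insert 'l'  (+1)
  4. substitute 's' -> 'l'  (+1)
Edit distance = 2
Max length = max(3, 4) = 4
Similarity = 1 - 2/4
= 0.5000


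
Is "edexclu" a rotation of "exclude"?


Word: "exclude", Candidate: "edexclu"
Method: check if candidate is substring of word+word
"excludeexclude" contains "edexclu"? No
Is rotation = No


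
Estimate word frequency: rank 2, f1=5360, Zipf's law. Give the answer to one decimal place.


Zipf's law: f(r) = f(1) / r
f(1) = 5360
f(2) = 5360 / 2
= 2680.0 occurrences


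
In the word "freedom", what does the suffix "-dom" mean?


Suffix: -dom
Example: freedom (free + -dom)
Meaning = state / realm


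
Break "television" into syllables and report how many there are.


Word: "television"
Syllable breakdown: tel-e-vi-sion
Counting: 4 parts
= 4 syllables


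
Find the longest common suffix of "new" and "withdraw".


Word 1: "new"
Word 2: "withdraw"
Comparing from end:
  Pos -1: 'w' == 'w'
  Pos -2: 'e' != 'a' (stop)
LCS = "w" (length 1)


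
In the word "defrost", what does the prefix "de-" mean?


Prefix: de-
As in: defrost -> de- + frost
Meaning = remove / reverse


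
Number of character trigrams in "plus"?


Word: "plus" (length 4)
Number of 3-grams = length - 3 + 1 = 4 - 3 + 1
= 2


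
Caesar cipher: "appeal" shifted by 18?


Word: "appeal"
Shift: 18
Each letter → (letter + shift) mod 26:
  'a' (0) + 18 = 18 → 's'
  'p' (15) + 18 = 7 → 'h'
  'p' (15) + 18 = 7 → 'h'
  'e' (4) + 18 = 22 → 'w'
  'a' (0) + 18 = 18 → 's'
  'l' (11) + 18 = 3 → 'd'
Result = "shhwsd"


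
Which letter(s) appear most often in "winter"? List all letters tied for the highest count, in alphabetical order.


Word: "winter"
Letter counts:
  'e': 1
  'i': 1
  'n': 1
  'r': 1
  't': 1
  'w': 1
Maximum count = 1
Most frequent = 'e', 'i', 'n', 'r', 't', 'w' (1 time each)


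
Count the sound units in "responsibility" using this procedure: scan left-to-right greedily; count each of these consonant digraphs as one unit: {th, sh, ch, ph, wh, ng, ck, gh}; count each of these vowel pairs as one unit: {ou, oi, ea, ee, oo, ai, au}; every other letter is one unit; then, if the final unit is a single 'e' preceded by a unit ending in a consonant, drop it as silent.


Word: "responsibility" (14 letters)
Left-to-right scan:
  (1) 'r' (letter)
  (2) 'e' (letter)
  (3) 's' (letter)
  (4) 'p' (letter)
  (5) 'o' (letter)
  (6) 'n' (letter)
  (7) 's' (letter)
  (8) 'i' (letter)
  (9) 'b' (letter)
  (10) 'i' (letter)
  (11) 'l' (letter)
  (12) 'i' (letter)
  (13) 't' (letter)
  (14) 'y' (letter)
Units from scan: 14
Sound units = 14 units


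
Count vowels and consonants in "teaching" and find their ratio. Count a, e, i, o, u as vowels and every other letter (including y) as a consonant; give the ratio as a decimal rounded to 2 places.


Word: "teaching"
Vowels (a,e,i,o,u): 3
Consonants: 5
Ratio = 3/5
= 0.60


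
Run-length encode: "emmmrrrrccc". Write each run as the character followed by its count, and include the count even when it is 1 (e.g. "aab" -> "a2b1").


String: "emmmrrrrccc"
Scanning for consecutive runs:
  'e' x 1
  'm' x 3
  'r' x 4
  'c' x 3
RLE = "e1m3r4c3"


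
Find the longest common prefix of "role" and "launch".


Word 1: "role"
Word 2: "launch"
Comparing from start:
  Pos 0: 'r' != 'l' (stop)
LCP = "" (length 0)


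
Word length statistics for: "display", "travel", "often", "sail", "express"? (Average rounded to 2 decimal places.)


Lengths: "display"=7, "travel"=6, "often"=5, "sail"=4, "express"=7
Sum = 29, Count = 5
Average = 29/5 = 5.80
= avg=5.80, min=4, max=7


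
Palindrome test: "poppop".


Word: "poppop"
Reversed: "poppop"
Forward == Backward? poppop == poppop
Palindrome = Yes


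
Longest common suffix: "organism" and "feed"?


Word 1: "organism"
Word 2: "feed"
Comparing from end:
  Pos -1: 'm' != 'd' (stop)
LCS = "" (length 0)


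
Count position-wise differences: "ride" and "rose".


Comparing character by character (same length = 4):
  Pos 0: 'r' vs 'r' =
  Pos 1: 'i' vs 'o' !=
  Pos 2: 'd' vs 's' !=
  Pos 3: 'e' vs 'e' =
Hamming distance = 2


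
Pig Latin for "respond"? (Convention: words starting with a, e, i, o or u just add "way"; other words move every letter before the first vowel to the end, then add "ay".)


Word: "respond"
Starts with consonant(s) → move to end, add 'ay'
Consonant cluster: "r"
Pig Latin = "espondray"


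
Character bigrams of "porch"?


Word: "porch" (length 5)
Number of bigrams = 5 - 2 + 1 = 4
  Position 0: "po"
  Position 1: "or"
  Position 2: "rc"
  Position 3: "ch"
Bigrams = "po", "or", "rc", "ch"


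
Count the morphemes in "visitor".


Word: "visitor"
Morphemes: visit | -or
Each morpheme carries meaning
= 2 morphemes


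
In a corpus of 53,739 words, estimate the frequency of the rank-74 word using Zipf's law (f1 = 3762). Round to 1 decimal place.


Zipf's law: f(r) = f(1) / r
f(1) = 3762
f(74) = 3762 / 74
= 50.8 occurrences


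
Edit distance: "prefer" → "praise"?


Word 1: "prefer" (length 6)
Word 2: "praise" (length 6)
One optimal edit sequence (insert/delete/substitute each cost 1):
  1. keep 'p'
  2. keep 'r'
  3. substitute 'e' -> 'a'  (+1)
  4. substitute 'f' -> 'i'  (+1)
  5. substitute 'e' -> 's'  (+1)
  6. substitute 'r' -> 'e'  (+1)
Total edit operations: 4
Edit distance = 4


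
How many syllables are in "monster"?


Word: "monster"
Syllable breakdown: mon / ster
Counting: 2 parts
= 2 syllables


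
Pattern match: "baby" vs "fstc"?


Pattern of "baby": [0, 1, 0, 2]
Pattern of "fstc": [0, 1, 2, 3]
Patterns do not match
Same pattern = No


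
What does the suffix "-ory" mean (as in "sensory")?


Suffix: -ory
Example: sensory = sense + -ory, with a spelling change
Meaning = relating to / place for


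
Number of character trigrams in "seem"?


Word: "seem" (length 4)
Number of 3-grams = length - 3 + 1 = 4 - 3 + 1
= 2


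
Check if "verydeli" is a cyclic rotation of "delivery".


Word: "delivery", Candidate: "verydeli"
Method: check if candidate is substring of word+word
"deliverydelivery" contains "verydeli"? Yes
Is rotation = Yes


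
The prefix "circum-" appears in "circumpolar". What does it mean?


Prefix: circum-
As in: circumpolar -> circum- + polar
Meaning = around


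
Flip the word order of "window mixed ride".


Original: "window mixed ride"
Words (1..n): window | mixed | ride
Reversed (n..1): ride | mixed | window
Result = "ride mixed window"


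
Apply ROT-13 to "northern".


Word: "northern"
Shift: 13
Each letter → (letter + shift) mod 26:
  'n' (13) + 13 = 0 → 'a'
  'o' (14) + 13 = 1 → 'b'
  'r' (17) + 13 = 4 → 'e'
  't' (19) + 13 = 6 → 'g'
  'h' (7) + 13 = 20 → 'u'
  'e' (4) + 13 = 17 → 'r'
  'r' (17) + 13 = 4 → 'e'
  'n' (13) + 13 = 0 → 'a'
Result = "abegurea"


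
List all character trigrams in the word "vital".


Word: "vital" (length 5)
Number of trigrams = 5 - 3 + 1 = 3
  Position 0: "vit"
  Position 1: "ita"
  Position 2: "tal"
Trigrams = "vit", "ita", "tal"


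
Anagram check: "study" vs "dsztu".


Word 1: "study" → sorted: dstuy
Word 2: "dsztu" → sorted: dstuz
Same letters? dstuy != dstuz
Anagram = No


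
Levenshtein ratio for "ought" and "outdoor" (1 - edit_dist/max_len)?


Word 1: "ought" (length 5)
Word 2: "outdoor" (length 7)
One optimal edit sequence:
  1. keep 'o'
  2. keep 'u'
  3. insert 't'  (+1)
  4. insert 'd'  (+1)
  5. substitute 'g' -> 'o'  (+1)
  6. substitute 'h' -> 'o'  (+1)
  7. substitute 't' -> 'r'  (+1)
Edit distance = 5
Max length = max(5, 7) = 7
Similarity = 1 - 5/7
= 0.2857


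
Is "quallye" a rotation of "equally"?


Word: "equally", Candidate: "quallye"
Method: check if candidate is substring of word+word
"equallyequally" contains "quallye"? Yes
Is rotation = Yes


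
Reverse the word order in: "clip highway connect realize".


Original: "clip highway connect realize"
Words (1..n): clip | highway | connect | realize
Reversed (n..1): realize | connect | highway | clip
Result = "realize connect highway clip"


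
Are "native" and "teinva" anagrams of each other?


Word 1: "native" → sorted: aeintv
Word 2: "teinva" → sorted: aeintv
Same letters? aeintv == aeintv
Anagram = Yes


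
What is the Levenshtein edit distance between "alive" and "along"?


Word 1: "alive" (length 5)
Word 2: "along" (length 5)
One optimal edit sequence (insert/delete/substitute each cost 1):
  1. keep 'a'
  2. keep 'l'
  3. substitute 'i' -> 'o'  (+1)
  4. substitute 'v' -> 'n'  (+1)
  5. substitute 'e' -> 'g'  (+1)
Total edit operations: 3
Edit distance = 3


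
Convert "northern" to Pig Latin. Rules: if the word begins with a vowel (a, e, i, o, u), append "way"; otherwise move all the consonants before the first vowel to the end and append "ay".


Word: "northern"
Starts with consonant(s) → move to end, add 'ay'
Consonant cluster: "n"
Pig Latin = "orthernnay"


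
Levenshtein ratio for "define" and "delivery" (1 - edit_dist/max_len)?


Word 1: "define" (length 6)
Word 2: "delivery" (length 8)
One optimal edit sequence:
  1. keep 'd'
  2. keep 'e'
  3. substitute 'f' -> 'l'  (+1)
  4. keep 'i'
  5. substitute 'n' -> 'v'  (+1)
  6. keep 'e'
  7. insert 'r'  (+1)
  8. insert 'y'  (+1)
Edit distance = 4
Max length = max(6, 8) = 8
Similarity = 1 - 4/8
= 0.5000


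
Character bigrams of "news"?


Word: "news" (length 4)
Number of bigrams = 4 - 2 + 1 = 3
  Position 0: "ne"
  Position 1: "ew"
  Position 2: "ws"
Bigrams = "ne", "ew", "ws"


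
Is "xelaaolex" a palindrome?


Word: "xelaaolex"
Reversed: "xeloaalex"
Forward == Backward? xelaaolex != xeloaalex
Palindrome = No


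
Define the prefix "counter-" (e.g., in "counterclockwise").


Prefix: counter-
Example: counterclockwise (counter- + clockwise)
Meaning = against / opposite


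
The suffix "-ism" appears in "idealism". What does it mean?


Suffix: -ism
Example: idealism = ideal + -ism
Meaning = belief / practice


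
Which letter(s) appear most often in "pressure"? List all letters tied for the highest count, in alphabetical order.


Word: "pressure"
Letter counts:
  'e': 2
  'p': 1
  'r': 2
  's': 2
  'u': 1
Maximum count = 2
Most frequent = 'e', 'r', 's' (2 times each)


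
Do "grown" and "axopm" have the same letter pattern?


Pattern of "grown": [0, 1, 2, 3, 4]
Pattern of "axopm": [0, 1, 2, 3, 4]
Patterns match
Same pattern = Yes


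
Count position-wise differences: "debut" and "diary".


Comparing character by character (same length = 5):
  Pos 0: 'd' vs 'd' =
  Pos 1: 'e' vs 'i' !=
  Pos 2: 'b' vs 'a' !=
  Pos 3: 'u' vs 'r' !=
  Pos 4: 't' vs 'y' !=
Hamming distance = 4


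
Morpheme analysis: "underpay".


Word: "underpay"
Morphemes: under- | pay
Each morpheme carries meaning
= 2 morphemes


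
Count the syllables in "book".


Word: "book"
Syllable breakdown: book
Counting: 1 part
= 1 syllable


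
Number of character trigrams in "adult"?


Word: "adult" (length 5)
Number of 3-grams = length - 3 + 1 = 5 - 3 + 1
= 3


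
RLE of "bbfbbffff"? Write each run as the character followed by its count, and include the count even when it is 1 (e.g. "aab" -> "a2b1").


String: "bbfbbffff"
Scanning for consecutive runs:
  'b' x 2
  'f' x 1
  'b' x 2
  'f' x 4
RLE = "b2f1b2f4"


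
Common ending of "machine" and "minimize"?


Word 1: "machine"
Word 2: "minimize"
Comparing from end:
  Pos -1: 'e' == 'e'
  Pos -2: 'n' != 'z' (stop)
LCS = "e" (length 1)


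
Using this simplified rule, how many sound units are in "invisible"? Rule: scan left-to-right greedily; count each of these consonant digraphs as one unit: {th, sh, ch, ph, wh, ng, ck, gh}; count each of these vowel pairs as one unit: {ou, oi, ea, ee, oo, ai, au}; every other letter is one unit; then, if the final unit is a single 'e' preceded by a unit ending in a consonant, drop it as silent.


Word: "invisible" (9 letters)
Left-to-right scan:
  (1) 'i' (letter)
  (2) 'n' (letter)
  (3) 'v' (letter)
  (4) 'i' (letter)
  (5) 's' (letter)
  (6) 'i' (letter)
  (7) 'b' (letter)
  (8) 'l' (letter)
  (9) 'e' (letter)
Units from scan: 9
Final unit is 'e' after a consonant -> drop as silent (-1)
Sound units = 8 units


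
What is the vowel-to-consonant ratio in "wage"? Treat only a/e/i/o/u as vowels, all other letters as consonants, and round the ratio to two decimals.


Word: "wage"
Vowels (a,e,i,o,u): 2
Consonants: 2
Ratio = 2/2
= 1.00


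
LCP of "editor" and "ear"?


Word 1: "editor"
Word 2: "ear"
Comparing from start:
  Pos 0: 'e' == 'e'
  Pos 1: 'd' != 'a' (stop)
LCP = "e" (length 1)


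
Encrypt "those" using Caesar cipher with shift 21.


Word: "those"
Shift: 21
Each letter → (letter + shift) mod 26:
  't' (19) + 21 = 14 → 'o'
  'h' (7) + 21 = 2 → 'c'
  'o' (14) + 21 = 9 → 'j'
  's' (18) + 21 = 13 → 'n'
  'e' (4) + 21 = 25 → 'z'
Result = "ocjnz"


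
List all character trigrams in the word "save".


Word: "save" (length 4)
Number of trigrams = 4 - 3 + 1 = 2
  Position 0: "sav"
  Position 1: "ave"
Trigrams = "sav", "ave"


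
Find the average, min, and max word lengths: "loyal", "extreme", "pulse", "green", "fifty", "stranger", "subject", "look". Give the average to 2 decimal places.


Lengths: "loyal"=5, "extreme"=7, "pulse"=5, "green"=5, "fifty"=5, "stranger"=8, "subject"=7, "look"=4
Sum = 46, Count = 8
Average = 46/8 = 5.75
= avg=5.75, min=4, max=8


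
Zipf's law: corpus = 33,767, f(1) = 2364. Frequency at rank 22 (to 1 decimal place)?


Zipf's law: f(r) = f(1) / r
f(1) = 2364
f(22) = 2364 / 22
= 107.5 occurrences


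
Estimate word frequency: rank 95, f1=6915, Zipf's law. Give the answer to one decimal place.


Zipf's law: f(r) = f(1) / r
f(1) = 6915
f(95) = 6915 / 95
= 72.8 occurrences


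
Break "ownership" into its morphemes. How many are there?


Word: "ownership"
Morphemes: own / -er / -ship
Each morpheme carries meaning
= 3 morphemes


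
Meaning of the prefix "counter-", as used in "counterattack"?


Prefix: counter-
Example: counterattack = counter- + attack
Meaning = against / opposite


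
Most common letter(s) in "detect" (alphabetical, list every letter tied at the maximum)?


Word: "detect"
Letter counts:
  'c': 1
  'd': 1
  'e': 2
  't': 2
Maximum count = 2
Most frequent = 'e', 't' (2 times each)


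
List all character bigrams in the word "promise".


Word: "promise" (length 7)
Number of bigrams = 7 - 2 + 1 = 6
  Position 0: "pr"
  Position 1: "ro"
  Position 2: "om"
  Position 3: "mi"
  Position 4: "is"
  Position 5: "se"
Bigrams = "pr", "ro", "om", "mi", "is", "se"


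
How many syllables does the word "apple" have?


Word: "apple"
Syllable breakdown: ap / ple
Counting: 2 parts
= 2 syllables


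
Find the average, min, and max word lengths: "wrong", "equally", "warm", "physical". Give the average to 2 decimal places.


Lengths: "wrong"=5, "equally"=7, "warm"=4, "physical"=8
Sum = 24, Count = 4
Average = 24/4 = 6.00
= avg=6.00, min=4, max=8


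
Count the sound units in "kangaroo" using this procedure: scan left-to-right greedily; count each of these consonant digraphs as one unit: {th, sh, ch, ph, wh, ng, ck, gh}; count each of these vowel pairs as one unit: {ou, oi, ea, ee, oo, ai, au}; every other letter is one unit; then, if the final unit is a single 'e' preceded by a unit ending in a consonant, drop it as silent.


Word: "kangaroo" (8 letters)
Left-to-right scan:
  1. 'k' (letter)
  2. 'a' (letter)
  3. 'ng' (digraph)
  4. 'a' (letter)
  5. 'r' (letter)
  6. 'oo' (vowel-pair)
Units from scan: 6
Sound units = 6 units


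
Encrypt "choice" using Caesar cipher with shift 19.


Word: "choice"
Shift: 19
Each letter → (letter + shift) mod 26:
  'c' (2) + 19 = 21 → 'v'
  'h' (7) + 19 = 0 → 'a'
  'o' (14) + 19 = 7 → 'h'
  'i' (8) + 19 = 1 → 'b'
  'c' (2) + 19 = 21 → 'v'
  'e' (4) + 19 = 23 → 'x'
Result = "vahbvx"


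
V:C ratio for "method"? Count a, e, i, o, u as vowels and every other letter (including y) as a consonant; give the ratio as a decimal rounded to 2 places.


Word: "method"
Vowels (a,e,i,o,u): 2
Consonants: 4
Ratio = 2/4
= 0.50


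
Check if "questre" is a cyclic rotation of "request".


Word: "request", Candidate: "questre"
Method: check if candidate is substring of word+word
"requestrequest" contains "questre"? Yes
Is rotation = Yes


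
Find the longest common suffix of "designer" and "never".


Word 1: "designer"
Word 2: "never"
Comparing from end:
  Pos -1: 'r' == 'r'
  Pos -2: 'e' == 'e'
  Pos -3: 'n' != 'v' (stop)
LCS = "er" (length 2)


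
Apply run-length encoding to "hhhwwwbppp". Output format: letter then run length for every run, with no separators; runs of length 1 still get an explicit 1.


String: "hhhwwwbppp"
Scanning for consecutive runs:
  'h' x 3
  'w' x 3
  'b' x 1
  'p' x 3
RLE = "h3w3b1p3"


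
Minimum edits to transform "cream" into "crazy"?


Word 1: "cream" (length 5)
Word 2: "crazy" (length 5)
One optimal edit sequence (insert/delete/substitute each cost 1):
  1. keep 'c'
  2. keep 'r'
  3. substitute 'e' -> 'a'  (+1)
  4. substitute 'a' -> 'z'  (+1)
  5. substitute 'm' -> 'y'  (+1)
Total edit operations: 3
Edit distance = 3


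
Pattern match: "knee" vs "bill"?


Pattern of "knee": [0, 1, 2, 2]
Pattern of "bill": [0, 1, 2, 2]
Patterns match
Same pattern = Yes


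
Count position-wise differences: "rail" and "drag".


Comparing character by character (same length = 4):
  Pos 0: 'r' vs 'd' !=
  Pos 1: 'a' vs 'r' !=
  Pos 2: 'i' vs 'a' !=
  Pos 3: 'l' vs 'g' !=
Hamming distance = 4


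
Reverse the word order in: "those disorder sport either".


Original: "those disorder sport either"
Words (1..n): those | disorder | sport | either
Reversed (n..1): either | sport | disorder | those
Result = "either sport disorder those"


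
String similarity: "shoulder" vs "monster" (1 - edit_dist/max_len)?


Word 1: "shoulder" (length 8)
Word 2: "monster" (length 7)
One optimal edit sequence:
  1. delete 's'  (+1)
  2. substitute 'h' -> 'm'  (+1)
  3. keep 'o'
  4. substitute 'u' -> 'n'  (+1)
  5. substitute 'l' -> 's'  (+1)
  6. substitute 'd' -> 't'  (+1)
  7. keep 'e'
  8. keep 'r'
Edit distance = 5
Max length = max(8, 7) = 8
Similarity = 1 - 5/8
= 0.3750


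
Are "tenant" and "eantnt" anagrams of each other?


Word 1: "tenant" → sorted: aenntt
Word 2: "eantnt" → sorted: aenntt
Same letters? aenntt == aenntt
Anagram = Yes


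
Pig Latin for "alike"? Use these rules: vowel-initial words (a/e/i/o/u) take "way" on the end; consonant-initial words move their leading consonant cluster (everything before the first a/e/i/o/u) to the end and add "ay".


Word: "alike"
Starts with vowel → add 'way'
Pig Latin = "alikeway"


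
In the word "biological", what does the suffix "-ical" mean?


Suffix: -ical
As in: biological -> biology + -ical, with a spelling change
Meaning = relating to


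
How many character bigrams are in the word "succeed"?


Word: "succeed" (length 7)
Number of 2-grams = length - 2 + 1 = 7 - 2 + 1
= 6


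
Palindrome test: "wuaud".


Word: "wuaud"
Reversed: "duauw"
Forward == Backward? wuaud != duauw
Palindrome = No


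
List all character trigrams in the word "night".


Word: "night" (length 5)
Number of trigrams = 5 - 3 + 1 = 3
  Position 0: "nig"
  Position 1: "igh"
  Position 2: "ght"
Trigrams = "nig", "igh", "ght"


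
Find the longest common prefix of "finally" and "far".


Word 1: "finally"
Word 2: "far"
Comparing from start:
  Pos 0: 'f' == 'f'
  Pos 1: 'i' != 'a' (stop)
LCP = "f" (length 1)


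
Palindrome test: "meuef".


Word: "meuef"
Reversed: "feuem"
Forward == Backward? meuef != feuem
Palindrome = No


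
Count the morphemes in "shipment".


Word: "shipment"
Morphemes: ship + -ment
Each morpheme carries meaning
= 2 morphemes


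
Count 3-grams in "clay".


Word: "clay" (length 4)
Number of 3-grams = length - 3 + 1 = 4 - 3 + 1
= 2


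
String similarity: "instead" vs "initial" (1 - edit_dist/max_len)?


Word 1: "instead" (length 7)
Word 2: "initial" (length 7)
One optimal edit sequence:
  1. keep 'i'
  2. keep 'n'
  3. substitute 's' -> 'i'  (+1)
  4. keep 't'
  5. substitute 'e' -> 'i'  (+1)
  6. keep 'a'
  7. substitute 'd' -> 'l'  (+1)
Edit distance = 3
Max length = max(7, 7) = 7
Similarity = 1 - 3/7
= 0.5714


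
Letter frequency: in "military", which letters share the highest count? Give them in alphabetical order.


Word: "military"
Letter counts:
  'a': 1
  'i': 2
  'l': 1
  'm': 1
  'r': 1
  't': 1
  'y': 1
Maximum count = 2
Most frequent = 'i' (2 times each)


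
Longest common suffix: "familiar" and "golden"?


Word 1: "familiar"
Word 2: "golden"
Comparing from end:
  Pos -1: 'r' != 'n' (stop)
LCS = "" (length 0)


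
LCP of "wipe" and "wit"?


Word 1: "wipe"
Word 2: "wit"
Comparing from start:
  Pos 0: 'w' == 'w'
  Pos 1: 'i' == 'i'
  Pos 2: 'p' != 't' (stop)
LCP = "wi" (length 2)


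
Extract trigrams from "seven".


Word: "seven" (length 5)
Number of trigrams = 5 - 3 + 1 = 3
  Position 0: "sev"
  Position 1: "eve"
  Position 2: "ven"
Trigrams = "sev", "eve", "ven"


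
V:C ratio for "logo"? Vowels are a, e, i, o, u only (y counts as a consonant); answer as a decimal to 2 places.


Word: "logo"
Vowels (a,e,i,o,u): 2
Consonants: 2
Ratio = 2/2
= 1.00


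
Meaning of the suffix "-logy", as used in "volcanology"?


Suffix: -logy
Example: volcanology = volcano + -logy
Meaning = study of


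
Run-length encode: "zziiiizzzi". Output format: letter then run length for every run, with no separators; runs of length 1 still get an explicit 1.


String: "zziiiizzzi"
Scanning for consecutive runs:
  'z' x 2
  'i' x 4
  'z' x 3
  'i' x 1
RLE = "z2i4z3i1"


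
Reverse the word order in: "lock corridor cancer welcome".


Original: "lock corridor cancer welcome"
Words (1..n): lock | corridor | cancer | welcome
Reversed (n..1): welcome | cancer | corridor | lock
Result = "welcome cancer corridor lock"


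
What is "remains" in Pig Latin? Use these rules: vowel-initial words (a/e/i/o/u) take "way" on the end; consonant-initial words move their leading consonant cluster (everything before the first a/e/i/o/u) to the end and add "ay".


Word: "remains"
Starts with consonant(s) → move to end, add 'ay'
Consonant cluster: "r"
Pig Latin = "emainsray"


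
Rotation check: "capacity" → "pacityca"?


Word: "capacity", Candidate: "pacityca"
Method: check if candidate is substring of word+word
"capacitycapacity" contains "pacityca"? Yes
Is rotation = Yes


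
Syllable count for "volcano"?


Word: "volcano"
Syllable breakdown: vol-ca-no
Counting: 3 parts
= 3 syllables


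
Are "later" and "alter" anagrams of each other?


Word 1: "later" → sorted: aelrt
Word 2: "alter" → sorted: aelrt
Same letters? aelrt == aelrt
Anagram = Yes


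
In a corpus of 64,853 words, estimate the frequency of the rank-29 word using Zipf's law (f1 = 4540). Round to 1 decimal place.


Zipf's law: f(r) = f(1) / r
f(1) = 4540
f(29) = 4540 / 29
= 156.6 occurrences


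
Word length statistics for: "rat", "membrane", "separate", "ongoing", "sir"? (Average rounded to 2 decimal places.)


Lengths: "rat"=3, "membrane"=8, "separate"=8, "ongoing"=7, "sir"=3
Sum = 29, Count = 5
Average = 29/5 = 5.80
= avg=5.80, min=3, max=8


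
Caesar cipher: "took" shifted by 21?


Word: "took"
Shift: 21
Each letter → (letter + shift) mod 26:
  't' (19) + 21 = 14 → 'o'
  'o' (14) + 21 = 9 → 'j'
  'o' (14) + 21 = 9 → 'j'
  'k' (10) + 21 = 5 → 'f'
Result = "ojjf"


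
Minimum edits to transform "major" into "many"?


Word 1: "major" (length 5)
Word 2: "many" (length 4)
One optimal edit sequence (insert/delete/substitute each cost 1):
  1. keep 'm'
  2. keep 'a'
  3. delete 'j'  (+1)
  4. substitute 'o' -> 'n'  (+1)
  5. substitute 'r' -> 'y'  (+1)
Total edit operations: 3
Edit distance = 3


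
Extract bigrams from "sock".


Word: "sock" (length 4)
Number of bigrams = 4 - 2 + 1 = 3
  Position 0: "so"
  Position 1: "oc"
  Position 2: "ck"
Bigrams = "so", "oc", "ck"


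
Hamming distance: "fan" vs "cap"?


Comparing character by character (same length = 3):
  Pos 0: 'f' vs 'c' !=
  Pos 1: 'a' vs 'a' =
  Pos 2: 'n' vs 'p' !=
Hamming distance = 2


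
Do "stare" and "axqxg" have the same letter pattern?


Pattern of "stare": [0, 1, 2, 3, 4]
Pattern of "axqxg": [0, 1, 2, 1, 3]
Patterns do not match
Same pattern = No


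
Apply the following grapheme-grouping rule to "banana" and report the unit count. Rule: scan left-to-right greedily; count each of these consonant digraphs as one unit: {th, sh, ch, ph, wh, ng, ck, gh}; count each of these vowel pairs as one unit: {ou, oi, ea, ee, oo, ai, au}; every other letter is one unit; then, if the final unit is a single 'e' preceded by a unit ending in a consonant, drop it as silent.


Word: "banana" (6 letters)
Left-to-right scan:
  1. 'b' (letter)
  2. 'a' (letter)
  3. 'n' (letter)
  4. 'a' (letter)
  5. 'n' (letter)
  6. 'a' (letter)
Units from scan: 6
Sound units = 6 units


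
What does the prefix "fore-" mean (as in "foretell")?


Prefix: fore-
As in: foretell -> fore- + tell
Meaning = before


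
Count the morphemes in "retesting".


Word: "retesting"
Morphemes: re- / test / -ing
Each morpheme carries meaning
= 3 morphemes


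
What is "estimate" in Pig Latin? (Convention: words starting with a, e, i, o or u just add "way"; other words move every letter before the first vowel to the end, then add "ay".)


Word: "estimate"
Starts with vowel → add 'way'
Pig Latin = "estimateway"


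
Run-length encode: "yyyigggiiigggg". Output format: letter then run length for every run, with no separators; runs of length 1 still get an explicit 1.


String: "yyyigggiiigggg"
Scanning for consecutive runs:
  'y' x 3
  'i' x 1
  'g' x 3
  'i' x 3
  'g' x 4
RLE = "y3i1g3i3g4"


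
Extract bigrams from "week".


Word: "week" (length 4)
Number of bigrams = 4 - 2 + 1 = 3
  Position 0: "we"
  Position 1: "ee"
  Position 2: "ek"
Bigrams = "we", "ee", "ek"


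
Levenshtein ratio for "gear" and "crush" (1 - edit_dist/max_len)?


Word 1: "gear" (length 4)
Word 2: "crush" (length 5)
One optimal edit sequence:
  1. insert 'c'  (+1)
  2. substitute 'g' -> 'r'  (+1)
  3. substitute 'e' -> 'u'  (+1)
  4. substitute 'a' -> 's'  (+1)
  5. substitute 'r' -> 'h'  (+1)
Edit distance = 5
Max length = max(4, 5) = 5
Similarity = 1 - 5/5
= 0.0000


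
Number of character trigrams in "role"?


Word: "role" (length 4)
Number of 3-grams = length - 3 + 1 = 4 - 3 + 1
= 2


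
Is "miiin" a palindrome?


Word: "miiin"
Reversed: "niiim"
Forward == Backward? miiin != niiim
Palindrome = No


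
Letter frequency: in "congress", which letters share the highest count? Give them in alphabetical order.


Word: "congress"
Letter counts:
  'c': 1
  'e': 1
  'g': 1
  'n': 1
  'o': 1
  'r': 1
  's': 2
Maximum count = 2
Most frequent = 's' (2 times each)


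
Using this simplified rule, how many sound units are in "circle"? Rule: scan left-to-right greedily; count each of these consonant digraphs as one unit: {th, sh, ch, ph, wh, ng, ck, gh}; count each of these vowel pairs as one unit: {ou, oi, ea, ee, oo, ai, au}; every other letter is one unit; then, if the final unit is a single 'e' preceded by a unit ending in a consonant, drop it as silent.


Word: "circle" (6 letters)
Left-to-right scan:
  1. 'c' (letter)
  2. 'i' (letter)
  3. 'r' (letter)
  4. 'c' (letter)
  5. 'l' (letter)
  6. 'e' (letter)
Units from scan: 6
Final unit is 'e' after a consonant -> drop as silent (-1)
Sound units = 5 units


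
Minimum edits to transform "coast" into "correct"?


Word 1: "coast" (length 5)
Word 2: "correct" (length 7)
One optimal edit sequence (insert/delete/substitute each cost 1):
  1. keep 'c'
  2. keep 'o'
  3. insert 'r'  (+1)
  4. insert 'r'  (+1)
  5. substitute 'a' -> 'e'  (+1)
  6. substitute 's' -> 'c'  (+1)
  7. keep 't'
Total edit operations: 4
Edit distance = 4


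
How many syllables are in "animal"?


Word: "animal"
Syllable breakdown: an-i-mal
Counting: 3 parts
= 3 syllables


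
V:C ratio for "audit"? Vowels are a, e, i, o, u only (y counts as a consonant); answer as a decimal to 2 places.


Word: "audit"
Vowels (a,e,i,o,u): 3
Consonants: 2
Ratio = 3/2
= 1.50


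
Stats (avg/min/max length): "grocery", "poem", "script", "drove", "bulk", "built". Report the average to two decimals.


Lengths: "grocery"=7, "poem"=4, "script"=6, "drove"=5, "bulk"=4, "built"=5
Sum = 31, Count = 6
Average = 31/6 = 5.17
= avg=5.17, min=4, max=7


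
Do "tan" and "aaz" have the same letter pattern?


Pattern of "tan": [0, 1, 2]
Pattern of "aaz": [0, 0, 1]
Patterns do not match
Same pattern = No


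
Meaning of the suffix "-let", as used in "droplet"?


Suffix: -let
Example: droplet = drop + -let
Meaning = small


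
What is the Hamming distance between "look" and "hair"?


Comparing character by character (same length = 4):
  Pos 0: 'l' vs 'h' !=
  Pos 1: 'o' vs 'a' !=
  Pos 2: 'o' vs 'i' !=
  Pos 3: 'k' vs 'r' !=
Hamming distance = 4


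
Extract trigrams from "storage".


Word: "storage" (length 7)
Number of trigrams = 7 - 3 + 1 = 5
  Position 0: "sto"
  Position 1: "tor"
  Position 2: "ora"
  Position 3: "rag"
  Position 4: "age"
Trigrams = "sto", "tor", "ora", "rag", "age"


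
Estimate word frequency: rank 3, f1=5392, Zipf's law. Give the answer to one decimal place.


Zipf's law: f(r) = f(1) / r
f(1) = 5392
f(3) = 5392 / 3
= 1797.3 occurrences


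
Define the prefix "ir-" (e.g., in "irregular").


Prefix: ir-
As in: irregular -> ir- + regular
Meaning = not


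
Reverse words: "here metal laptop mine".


Original: "here metal laptop mine"
Words (1..n): here | metal | laptop | mine
Reversed (n..1): mine | laptop | metal | here
Result = "mine laptop metal here"


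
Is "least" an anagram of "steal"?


Word 1: "steal" → sorted: aelst
Word 2: "least" → sorted: aelst
Same letters? aelst == aelst
Anagram = Yes


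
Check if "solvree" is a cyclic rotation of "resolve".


Word: "resolve", Candidate: "solvree"
Method: check if candidate is substring of word+word
"resolveresolve" contains "solvree"? No
Is rotation = No


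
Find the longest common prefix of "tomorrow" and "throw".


Word 1: "tomorrow"
Word 2: "throw"
Comparing from start:
  Pos 0: 't' == 't'
  Pos 1: 'o' != 'h' (stop)
LCP = "t" (length 1)


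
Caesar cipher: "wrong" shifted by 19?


Word: "wrong"
Shift: 19
Each letter → (letter + shift) mod 26:
  'w' (22) + 19 = 15 → 'p'
  'r' (17) + 19 = 10 → 'k'
  'o' (14) + 19 = 7 → 'h'
  'n' (13) + 19 = 6 → 'g'
  'g' (6) + 19 = 25 → 'z'
Result = "pkhgz"


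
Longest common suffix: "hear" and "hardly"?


Word 1: "hear"
Word 2: "hardly"
Comparing from end:
  Pos -1: 'r' != 'y' (stop)
LCS = "" (length 0)
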